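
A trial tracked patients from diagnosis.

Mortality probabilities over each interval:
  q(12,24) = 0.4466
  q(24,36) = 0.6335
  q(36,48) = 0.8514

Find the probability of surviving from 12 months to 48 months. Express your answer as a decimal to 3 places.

P(survive 12→48) = (1 − 0.4466) × (1 − 0.6335) × (1 − 0.8514).
= 0.5534 × 0.3665 × 0.1486 = 0.030139.

0.030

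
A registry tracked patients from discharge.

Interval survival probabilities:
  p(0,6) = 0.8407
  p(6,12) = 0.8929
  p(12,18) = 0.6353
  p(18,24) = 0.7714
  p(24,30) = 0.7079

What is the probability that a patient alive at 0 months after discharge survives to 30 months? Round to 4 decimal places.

Chaining the interval survival probabilities: 0.8407 × 0.8929 × 0.6353 × 0.7714 × 0.7079.
= 0.260420.

0.2604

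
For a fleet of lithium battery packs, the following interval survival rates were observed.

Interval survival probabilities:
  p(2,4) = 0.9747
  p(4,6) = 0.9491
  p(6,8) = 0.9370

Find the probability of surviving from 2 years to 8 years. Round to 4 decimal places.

Chaining the interval survival probabilities: 0.9747 × 0.9491 × 0.9370.
= 0.866807.

0.8668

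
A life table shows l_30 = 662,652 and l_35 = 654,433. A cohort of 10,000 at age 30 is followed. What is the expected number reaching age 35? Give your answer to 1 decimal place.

The relevant probability is 654,433/662,652 = 0.987597.
Expected number = 10,000 × 0.987597 = 9876.0.

9876.0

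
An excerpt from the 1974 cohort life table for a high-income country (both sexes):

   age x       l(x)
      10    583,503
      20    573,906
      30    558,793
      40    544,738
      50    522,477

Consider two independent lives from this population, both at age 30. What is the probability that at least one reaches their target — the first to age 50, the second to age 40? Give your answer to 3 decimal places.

p₁ = l(50)/l(30) = 522,477/558,793 = 0.935010; p₂ = l(40)/l(30) = 544,738/558,793 = 0.974848.
P(at least one) = 1 − (1−p₁)(1−p₂) = 1 − 0.064990 × 0.025152 = 0.998365.

0.998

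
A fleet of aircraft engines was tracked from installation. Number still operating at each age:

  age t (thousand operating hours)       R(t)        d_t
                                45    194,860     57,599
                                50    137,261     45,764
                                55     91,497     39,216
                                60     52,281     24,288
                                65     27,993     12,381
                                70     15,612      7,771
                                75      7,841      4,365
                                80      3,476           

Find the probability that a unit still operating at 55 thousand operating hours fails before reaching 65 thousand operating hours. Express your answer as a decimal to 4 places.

0.6941

P(fail before 65 | operational at 55) = 1 − R(65)/R(55) = 1 − 27,993/91,497 = (63,504)/91,497 = 0.694056.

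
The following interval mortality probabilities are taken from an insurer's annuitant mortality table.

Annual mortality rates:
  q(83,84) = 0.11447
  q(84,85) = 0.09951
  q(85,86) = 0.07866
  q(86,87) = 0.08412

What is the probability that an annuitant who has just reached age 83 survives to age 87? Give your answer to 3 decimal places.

0.673

Chaining the interval survival probabilities: (1 − 0.11447) × (1 − 0.09951) × (1 − 0.07866) × (1 − 0.08412).
= 0.88553 × 0.90049 × 0.92134 × 0.91588 = 0.672885.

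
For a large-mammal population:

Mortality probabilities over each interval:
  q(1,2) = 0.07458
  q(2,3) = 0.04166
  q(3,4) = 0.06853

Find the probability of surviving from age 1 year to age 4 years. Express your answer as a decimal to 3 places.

The overall survival probability is (1 − 0.07458) × (1 − 0.04166) × (1 − 0.06853).
= 0.92542 × 0.95834 × 0.93147 = 0.826090.

0.826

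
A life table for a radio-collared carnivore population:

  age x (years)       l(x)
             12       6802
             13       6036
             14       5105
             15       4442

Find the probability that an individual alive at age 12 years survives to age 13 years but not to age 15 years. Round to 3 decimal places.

0.234

This is the probability of reaching 13 but not 15, conditional on being alive at 12: (l(13) − l(15)) / l(12).
= (6036 − 4442) / 6802 = 1594 / 6802 = 0.234343.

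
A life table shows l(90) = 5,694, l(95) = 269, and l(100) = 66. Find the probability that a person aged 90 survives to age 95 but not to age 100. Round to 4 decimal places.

0.0357

This is the probability of reaching 95 but not 100, conditional on being alive at 90: (l(95) − l(100)) / l(90).
= (269 − 66) / 5,694 = 203 / 5,694 = 0.035652.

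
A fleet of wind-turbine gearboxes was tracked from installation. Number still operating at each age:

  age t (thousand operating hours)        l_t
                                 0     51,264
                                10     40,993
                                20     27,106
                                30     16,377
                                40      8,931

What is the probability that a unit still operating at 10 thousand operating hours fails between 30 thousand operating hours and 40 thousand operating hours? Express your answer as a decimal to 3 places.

This is the probability of reaching 30 but not 40, conditional on being operational at 10: (l_30 − l_40) / l_10.
= (16,377 − 8,931) / 40,993 = 7,446 / 40,993 = 0.181641.

0.182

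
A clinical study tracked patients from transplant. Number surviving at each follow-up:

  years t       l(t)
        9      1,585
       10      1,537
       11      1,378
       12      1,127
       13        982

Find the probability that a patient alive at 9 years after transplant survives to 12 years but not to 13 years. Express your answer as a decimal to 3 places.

This is the probability of reaching 12 but not 13, conditional on being alive at 9: (l(12) − l(13)) / l(9).
= (1,127 − 982) / 1,585 = 145 / 1,585 = 0.091483.

0.091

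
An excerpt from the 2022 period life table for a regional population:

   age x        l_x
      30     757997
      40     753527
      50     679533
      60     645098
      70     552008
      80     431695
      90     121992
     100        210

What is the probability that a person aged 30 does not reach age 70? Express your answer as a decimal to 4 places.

0.2718

P(die before 70 | alive at 30) = 1 − l_70/l_30 = 1 − 552008/757997 = (205989)/757997 = 0.271754.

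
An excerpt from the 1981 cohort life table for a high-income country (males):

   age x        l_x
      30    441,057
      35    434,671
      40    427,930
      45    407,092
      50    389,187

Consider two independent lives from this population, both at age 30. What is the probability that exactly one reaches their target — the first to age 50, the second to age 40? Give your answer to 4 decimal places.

0.1404

p₁ = l_50/l_30 = 389,187/441,057 = 0.882396; p₂ = l_40/l_30 = 427,930/441,057 = 0.970237.
P(exactly one) = p₁(1−p₂) + (1−p₁)p₂ = 0.026263 + 0.114104 = 0.140367.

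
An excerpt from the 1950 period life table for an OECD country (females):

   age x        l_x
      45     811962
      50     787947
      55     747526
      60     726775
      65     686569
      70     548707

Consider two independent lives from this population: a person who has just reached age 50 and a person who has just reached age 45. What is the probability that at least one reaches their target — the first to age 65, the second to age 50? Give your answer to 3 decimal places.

0.996

p₁ = l_65/l_50 = 686569/787947 = 0.871339; p₂ = l_50/l_45 = 787947/811962 = 0.970423.
P(at least one) = 1 − (1−p₁)(1−p₂) = 1 − 0.128661 × 0.029577 = 0.996195.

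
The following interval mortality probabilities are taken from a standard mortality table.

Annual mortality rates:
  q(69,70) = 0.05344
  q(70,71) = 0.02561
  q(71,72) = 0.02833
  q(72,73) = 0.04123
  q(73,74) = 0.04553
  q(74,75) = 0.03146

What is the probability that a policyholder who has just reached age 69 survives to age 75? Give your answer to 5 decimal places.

0.79432

Chaining the interval survival probabilities: (1 − 0.05344) × (1 − 0.02561) × (1 − 0.02833) × (1 − 0.04123) × (1 − 0.04553) × (1 − 0.03146).
= 0.94656 × 0.97439 × 0.97167 × 0.95877 × 0.95447 × 0.96854 = 0.794317.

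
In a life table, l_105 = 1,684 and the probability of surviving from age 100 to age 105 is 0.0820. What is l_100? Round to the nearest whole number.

l_100 = l_105 / p = 1,684 / 0.0820 = 20537.

20537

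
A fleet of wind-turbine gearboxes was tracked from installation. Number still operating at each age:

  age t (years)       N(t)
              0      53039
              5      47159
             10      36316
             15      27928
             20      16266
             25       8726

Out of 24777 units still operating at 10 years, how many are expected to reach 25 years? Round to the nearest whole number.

The relevant probability is 8726/36316 = 0.240280.
Expected number = 24777 × 0.240280 = 5953.

5953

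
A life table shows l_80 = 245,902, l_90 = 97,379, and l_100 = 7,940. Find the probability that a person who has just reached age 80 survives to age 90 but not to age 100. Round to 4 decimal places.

0.3637

This is the probability of reaching 90 but not 100, conditional on being alive at 80: (l_90 − l_100) / l_80.
= (97,379 − 7,940) / 245,902 = 89,439 / 245,902 = 0.363718.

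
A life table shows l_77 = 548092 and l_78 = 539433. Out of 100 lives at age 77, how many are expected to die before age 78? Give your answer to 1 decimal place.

1.6

The relevant probability is 1 − 539433/548092 = 0.015798.
Expected number = 100 × 0.015798 = 1.6.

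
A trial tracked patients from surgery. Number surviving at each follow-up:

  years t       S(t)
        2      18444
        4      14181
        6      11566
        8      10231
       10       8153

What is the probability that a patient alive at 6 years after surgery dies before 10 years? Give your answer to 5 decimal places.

P(die before 10 | alive at 6) = 1 − S(10)/S(6) = 1 − 8153/11566 = (3413)/11566 = 0.295089.

0.29509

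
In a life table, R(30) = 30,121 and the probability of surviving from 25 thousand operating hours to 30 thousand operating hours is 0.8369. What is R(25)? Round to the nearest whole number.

35991

R(25) = R(30) / p = 30,121 / 0.8369 = 35991.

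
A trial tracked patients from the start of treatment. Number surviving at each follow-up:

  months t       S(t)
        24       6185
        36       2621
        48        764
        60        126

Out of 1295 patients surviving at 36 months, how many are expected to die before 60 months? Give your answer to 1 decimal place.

The relevant probability is 1 − 126/2621 = 0.951927.
Expected number = 1295 × 0.951927 = 1232.7.

1232.7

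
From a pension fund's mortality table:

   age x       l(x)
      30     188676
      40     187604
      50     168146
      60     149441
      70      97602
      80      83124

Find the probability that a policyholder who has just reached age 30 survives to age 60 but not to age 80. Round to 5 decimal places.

0.35149

This is the probability of reaching 60 but not 80, conditional on being alive at 30: (l(60) − l(80)) / l(30).
= (149441 − 83124) / 188676 = 66317 / 188676 = 0.351486.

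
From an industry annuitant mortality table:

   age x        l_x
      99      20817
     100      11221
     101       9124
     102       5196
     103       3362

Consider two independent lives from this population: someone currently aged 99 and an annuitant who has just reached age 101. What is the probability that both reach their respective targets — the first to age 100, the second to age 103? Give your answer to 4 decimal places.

0.1986

p₁ = l_100/l_99 = 11221/20817 = 0.539031; p₂ = l_103/l_101 = 3362/9124 = 0.368479.
P(both) = p₁ × p₂ = 0.539031 × 0.368479 = 0.198622.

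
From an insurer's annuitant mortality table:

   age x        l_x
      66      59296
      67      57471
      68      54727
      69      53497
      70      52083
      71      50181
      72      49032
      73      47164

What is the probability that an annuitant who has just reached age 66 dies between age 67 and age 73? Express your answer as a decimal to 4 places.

0.1738

We want 1|6q66 = (l_67 − l_73)/l_66.
This is the probability of reaching 67 but not 73, conditional on being alive at 66: (l_67 − l_73) / l_66.
= (57471 − 47164) / 59296 = 10307 / 59296 = 0.173823.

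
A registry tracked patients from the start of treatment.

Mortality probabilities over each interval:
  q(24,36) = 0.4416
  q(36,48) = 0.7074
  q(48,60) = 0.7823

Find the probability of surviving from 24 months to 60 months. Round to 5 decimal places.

0.03557

Survival from 24 to 60 is the product of surviving each interval: (1 − 0.4416) × (1 − 0.7074) × (1 − 0.7823).
= 0.5584 × 0.2926 × 0.2177 = 0.035570.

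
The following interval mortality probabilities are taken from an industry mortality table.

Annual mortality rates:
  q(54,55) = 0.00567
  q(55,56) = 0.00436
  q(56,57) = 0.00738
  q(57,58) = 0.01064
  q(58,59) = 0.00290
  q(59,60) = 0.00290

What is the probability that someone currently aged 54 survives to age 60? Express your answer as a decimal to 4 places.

0.9666

P(survive 54→60) = (1 − 0.00567) × (1 − 0.00436) × (1 − 0.00738) × (1 − 0.01064) × (1 − 0.00290) × (1 − 0.00290).
= 0.99433 × 0.99564 × 0.99262 × 0.98936 × 0.99710 × 0.99710 = 0.966602.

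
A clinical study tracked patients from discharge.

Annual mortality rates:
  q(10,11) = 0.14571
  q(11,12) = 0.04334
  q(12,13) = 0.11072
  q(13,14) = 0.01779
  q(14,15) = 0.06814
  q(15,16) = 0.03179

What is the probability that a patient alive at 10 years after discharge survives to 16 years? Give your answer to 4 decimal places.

P(survive 10→16) = (1 − 0.14571) × (1 − 0.04334) × (1 − 0.11072) × (1 − 0.01779) × (1 − 0.06814) × (1 − 0.03179).
= 0.85429 × 0.95666 × 0.88928 × 0.98221 × 0.93186 × 0.96821 = 0.644060.

0.6441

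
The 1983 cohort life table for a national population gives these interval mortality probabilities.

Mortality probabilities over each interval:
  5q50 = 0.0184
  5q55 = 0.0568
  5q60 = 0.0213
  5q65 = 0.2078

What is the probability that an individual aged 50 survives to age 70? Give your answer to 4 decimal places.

20p50 = (1 − 0.0184) × (1 − 0.0568) × (1 − 0.0213) × (1 − 0.2078).
= 0.9816 × 0.9432 × 0.9787 × 0.7922 = 0.717832.

0.7178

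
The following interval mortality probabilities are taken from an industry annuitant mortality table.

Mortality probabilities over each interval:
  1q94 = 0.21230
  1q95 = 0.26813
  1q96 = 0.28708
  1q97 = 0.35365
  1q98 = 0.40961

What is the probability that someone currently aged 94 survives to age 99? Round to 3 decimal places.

The overall survival probability is (1 − 0.21230) × (1 − 0.26813) × (1 − 0.28708) × (1 − 0.35365) × (1 − 0.40961).
= 0.78770 × 0.73187 × 0.71292 × 0.64635 × 0.59039 = 0.156835.

0.157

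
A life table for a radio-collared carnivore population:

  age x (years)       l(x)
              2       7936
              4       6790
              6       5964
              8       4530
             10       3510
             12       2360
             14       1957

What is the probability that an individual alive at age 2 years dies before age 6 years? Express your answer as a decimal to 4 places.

P(die before 6 | alive at 2) = 1 − l(6)/l(2) = 1 − 5964/7936 = (1972)/7936 = 0.248488.

0.2485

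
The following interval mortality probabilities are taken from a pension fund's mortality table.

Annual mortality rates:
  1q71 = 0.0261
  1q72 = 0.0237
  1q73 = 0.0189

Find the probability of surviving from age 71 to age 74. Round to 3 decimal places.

0.933

The overall survival probability is (1 − 0.0261) × (1 − 0.0237) × (1 − 0.0189).
= 0.9739 × 0.9763 × 0.9811 = 0.932848.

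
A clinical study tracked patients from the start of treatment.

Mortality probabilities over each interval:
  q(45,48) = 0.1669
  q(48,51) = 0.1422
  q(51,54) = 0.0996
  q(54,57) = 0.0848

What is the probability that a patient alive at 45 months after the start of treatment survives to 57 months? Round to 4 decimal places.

Survival from 45 to 57 is the product of surviving each interval: (1 − 0.1669) × (1 − 0.1422) × (1 − 0.0996) × (1 − 0.0848).
= 0.8331 × 0.8578 × 0.9004 × 0.9152 = 0.588891.

0.5889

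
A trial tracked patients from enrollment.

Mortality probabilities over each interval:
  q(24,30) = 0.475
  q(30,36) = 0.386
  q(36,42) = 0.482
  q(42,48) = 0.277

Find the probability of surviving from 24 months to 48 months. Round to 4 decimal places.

0.1207

P(survive 24→48) = (1 − 0.475) × (1 − 0.386) × (1 − 0.482) × (1 − 0.277).
= 0.525 × 0.614 × 0.518 × 0.723 = 0.120725.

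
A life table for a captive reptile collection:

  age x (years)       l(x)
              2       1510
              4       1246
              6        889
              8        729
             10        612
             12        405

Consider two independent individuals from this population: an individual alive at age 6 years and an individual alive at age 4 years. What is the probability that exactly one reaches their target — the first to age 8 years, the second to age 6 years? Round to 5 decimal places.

p₁ = l(8)/l(6) = 729/889 = 0.820022; p₂ = l(6)/l(4) = 889/1246 = 0.713483.
P(exactly one) = p₁(1−p₂) + (1−p₁)p₂ = 0.234950 + 0.128411 = 0.363361.

0.36336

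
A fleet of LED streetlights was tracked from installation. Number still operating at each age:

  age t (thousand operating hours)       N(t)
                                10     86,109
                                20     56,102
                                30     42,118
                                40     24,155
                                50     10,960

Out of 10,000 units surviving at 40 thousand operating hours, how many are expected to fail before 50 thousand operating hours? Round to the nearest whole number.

The relevant probability is 1 − 10,960/24,155 = 0.546264.
Expected number = 10,000 × 0.546264 = 5463.

5463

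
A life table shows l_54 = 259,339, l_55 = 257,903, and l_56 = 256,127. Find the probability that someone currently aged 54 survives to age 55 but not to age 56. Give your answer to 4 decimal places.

0.0068

We want 1|1q54 = (l_55 − l_56)/l_54.
This is the probability of reaching 55 but not 56, conditional on being alive at 54: (l_55 − l_56) / l_54.
= (257,903 − 256,127) / 259,339 = 1,776 / 259,339 = 0.006848.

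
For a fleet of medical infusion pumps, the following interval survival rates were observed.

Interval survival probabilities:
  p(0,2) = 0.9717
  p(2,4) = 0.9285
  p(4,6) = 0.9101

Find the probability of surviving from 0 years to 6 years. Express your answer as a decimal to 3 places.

0.821

Chaining the interval survival probabilities: 0.9717 × 0.9285 × 0.9101.
= 0.821114.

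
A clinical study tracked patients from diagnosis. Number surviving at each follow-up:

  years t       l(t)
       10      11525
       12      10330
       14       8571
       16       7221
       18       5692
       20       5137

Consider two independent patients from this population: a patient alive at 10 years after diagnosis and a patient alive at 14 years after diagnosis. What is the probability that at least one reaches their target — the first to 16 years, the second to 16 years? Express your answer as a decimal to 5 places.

0.94118

p₁ = l(16)/l(10) = 7221/11525 = 0.626551; p₂ = l(16)/l(14) = 7221/8571 = 0.842492.
P(at least one) = 1 − (1−p₁)(1−p₂) = 1 − 0.373449 × 0.157508 = 0.941179.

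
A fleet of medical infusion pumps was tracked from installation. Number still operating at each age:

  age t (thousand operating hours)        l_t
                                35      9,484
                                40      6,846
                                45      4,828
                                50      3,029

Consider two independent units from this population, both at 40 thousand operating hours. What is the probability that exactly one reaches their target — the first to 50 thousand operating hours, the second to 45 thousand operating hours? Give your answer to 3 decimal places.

p₁ = l_50/l_40 = 3,029/6,846 = 0.442448; p₂ = l_45/l_40 = 4,828/6,846 = 0.705229.
P(exactly one) = p₁(1−p₂) + (1−p₁)p₂ = 0.130421 + 0.393202 = 0.523623.

0.524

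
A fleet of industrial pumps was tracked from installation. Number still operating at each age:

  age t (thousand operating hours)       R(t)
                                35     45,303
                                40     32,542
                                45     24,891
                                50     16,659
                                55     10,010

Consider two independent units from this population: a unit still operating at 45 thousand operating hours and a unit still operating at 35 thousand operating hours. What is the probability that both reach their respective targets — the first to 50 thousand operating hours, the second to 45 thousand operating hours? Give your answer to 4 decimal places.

0.3677

p₁ = R(50)/R(45) = 16,659/24,891 = 0.669278; p₂ = R(45)/R(35) = 24,891/45,303 = 0.549434.
P(both) = p₁ × p₂ = 0.669278 × 0.549434 = 0.367724.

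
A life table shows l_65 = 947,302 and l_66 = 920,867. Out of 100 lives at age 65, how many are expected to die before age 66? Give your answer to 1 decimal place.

The relevant probability is 1 − 920,867/947,302 = 0.027906.
Expected number = 100 × 0.027906 = 2.8.

2.8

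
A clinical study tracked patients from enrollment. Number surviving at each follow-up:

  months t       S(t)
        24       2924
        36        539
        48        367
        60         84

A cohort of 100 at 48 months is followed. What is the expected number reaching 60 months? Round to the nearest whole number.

23

The relevant probability is 84/367 = 0.228883.
Expected number = 100 × 0.228883 = 23.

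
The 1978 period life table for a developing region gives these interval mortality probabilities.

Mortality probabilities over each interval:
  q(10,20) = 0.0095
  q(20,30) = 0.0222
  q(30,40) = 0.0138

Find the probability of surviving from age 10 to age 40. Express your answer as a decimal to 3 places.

The overall survival probability is (1 − 0.0095) × (1 − 0.0222) × (1 − 0.0138).
= 0.9905 × 0.9778 × 0.9862 = 0.955145.

0.955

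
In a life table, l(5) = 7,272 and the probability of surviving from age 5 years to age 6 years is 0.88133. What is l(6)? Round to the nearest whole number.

6409

l(6) = l(5) × p = 7,272 × 0.88133 = 6409.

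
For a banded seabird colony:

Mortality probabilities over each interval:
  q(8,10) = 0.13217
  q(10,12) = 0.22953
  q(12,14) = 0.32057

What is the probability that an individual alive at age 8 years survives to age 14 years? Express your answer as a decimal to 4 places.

The overall survival probability is (1 − 0.13217) × (1 − 0.22953) × (1 − 0.32057).
= 0.86783 × 0.77047 × 0.67943 = 0.454292.

0.4543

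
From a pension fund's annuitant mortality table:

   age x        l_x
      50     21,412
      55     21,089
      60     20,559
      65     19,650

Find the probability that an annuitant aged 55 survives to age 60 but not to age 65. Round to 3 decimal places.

0.043

We want 5|5q55 = (l_60 − l_65)/l_55.
This is the probability of reaching 60 but not 65, conditional on being alive at 55: (l_60 − l_65) / l_55.
= (20,559 − 19,650) / 21,089 = 909 / 21,089 = 0.043103.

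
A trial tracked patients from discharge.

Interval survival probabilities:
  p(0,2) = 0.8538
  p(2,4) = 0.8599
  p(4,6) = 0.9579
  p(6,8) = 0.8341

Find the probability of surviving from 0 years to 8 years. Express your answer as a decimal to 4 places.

The overall survival probability is 0.8538 × 0.8599 × 0.9579 × 0.8341.
= 0.586600.

0.5866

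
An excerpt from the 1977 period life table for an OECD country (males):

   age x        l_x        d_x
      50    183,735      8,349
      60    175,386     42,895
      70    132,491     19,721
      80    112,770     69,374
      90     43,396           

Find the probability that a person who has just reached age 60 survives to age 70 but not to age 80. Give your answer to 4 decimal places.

0.1124

We want 10|10q60 = (l_70 − l_80)/l_60.
This is the probability of reaching 70 but not 80, conditional on being alive at 60: (l_70 − l_80) / l_60.
= (132,491 − 112,770) / 175,386 = 19,721 / 175,386 = 0.112443.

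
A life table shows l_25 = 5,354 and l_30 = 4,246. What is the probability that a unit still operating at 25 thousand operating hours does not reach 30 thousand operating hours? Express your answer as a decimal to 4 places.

P(fail before 30 | operational at 25) = 1 − l_30/l_25 = 1 − 4,246/5,354 = (1,108)/5,354 = 0.206948.

0.2069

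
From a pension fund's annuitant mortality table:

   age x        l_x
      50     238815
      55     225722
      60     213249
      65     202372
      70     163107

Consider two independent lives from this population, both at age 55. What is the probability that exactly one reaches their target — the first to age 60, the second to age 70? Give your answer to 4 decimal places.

0.3020

p₁ = l_60/l_55 = 213249/225722 = 0.944742; p₂ = l_70/l_55 = 163107/225722 = 0.722601.
P(exactly one) = p₁(1−p₂) + (1−p₁)p₂ = 0.262070 + 0.039929 = 0.302000.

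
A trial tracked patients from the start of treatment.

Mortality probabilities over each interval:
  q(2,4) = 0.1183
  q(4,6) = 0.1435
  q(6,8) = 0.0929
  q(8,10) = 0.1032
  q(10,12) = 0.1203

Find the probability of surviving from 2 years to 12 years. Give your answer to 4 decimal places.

0.5404

Chaining the interval survival probabilities: (1 − 0.1183) × (1 − 0.1435) × (1 − 0.0929) × (1 − 0.1032) × (1 − 0.1203).
= 0.8817 × 0.8565 × 0.9071 × 0.8968 × 0.8797 = 0.540423.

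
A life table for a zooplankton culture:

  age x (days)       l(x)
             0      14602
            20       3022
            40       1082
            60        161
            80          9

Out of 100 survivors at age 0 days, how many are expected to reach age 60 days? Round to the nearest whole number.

1

The relevant probability is 161/14602 = 0.011026.
Expected number = 100 × 0.011026 = 1.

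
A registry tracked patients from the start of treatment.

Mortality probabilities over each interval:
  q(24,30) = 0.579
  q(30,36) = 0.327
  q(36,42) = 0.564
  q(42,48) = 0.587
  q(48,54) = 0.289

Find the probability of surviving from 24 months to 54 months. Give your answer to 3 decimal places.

Chaining the interval survival probabilities: (1 − 0.579) × (1 − 0.327) × (1 − 0.564) × (1 − 0.587) × (1 − 0.289).
= 0.421 × 0.673 × 0.436 × 0.413 × 0.711 = 0.036275.

0.036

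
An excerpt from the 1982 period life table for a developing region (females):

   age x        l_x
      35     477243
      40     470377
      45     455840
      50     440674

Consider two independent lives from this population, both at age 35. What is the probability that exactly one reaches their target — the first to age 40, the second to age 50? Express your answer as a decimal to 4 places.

0.0888

p₁ = l_40/l_35 = 470377/477243 = 0.985613; p₂ = l_50/l_35 = 440674/477243 = 0.923374.
P(exactly one) = p₁(1−p₂) + (1−p₁)p₂ = 0.075524 + 0.013285 = 0.088808.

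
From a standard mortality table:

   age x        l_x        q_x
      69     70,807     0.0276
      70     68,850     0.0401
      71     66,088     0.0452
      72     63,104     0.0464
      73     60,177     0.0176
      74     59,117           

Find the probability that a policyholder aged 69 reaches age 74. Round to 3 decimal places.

The conditional survival probability is l_74/l_69 = 59,117/70,807 = 0.834903.

0.835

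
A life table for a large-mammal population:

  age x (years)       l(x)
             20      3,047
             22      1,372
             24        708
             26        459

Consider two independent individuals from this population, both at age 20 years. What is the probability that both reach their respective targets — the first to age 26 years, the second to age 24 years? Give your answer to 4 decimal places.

p₁ = l(26)/l(20) = 459/3,047 = 0.150640; p₂ = l(24)/l(20) = 708/3,047 = 0.232360.
P(both) = p₁ × p₂ = 0.150640 × 0.232360 = 0.035003.

0.0350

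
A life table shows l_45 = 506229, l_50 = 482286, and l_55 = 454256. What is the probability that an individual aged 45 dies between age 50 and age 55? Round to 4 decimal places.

0.0554

We want 5|5q45 = (l_50 − l_55)/l_45.
This is the probability of reaching 50 but not 55, conditional on being alive at 45: (l_50 − l_55) / l_45.
= (482286 − 454256) / 506229 = 28030 / 506229 = 0.055370.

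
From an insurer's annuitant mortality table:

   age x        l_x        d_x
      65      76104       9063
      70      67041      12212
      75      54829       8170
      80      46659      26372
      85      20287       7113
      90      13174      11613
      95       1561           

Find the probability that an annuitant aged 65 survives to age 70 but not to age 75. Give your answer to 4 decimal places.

We want 5|5q65 = (l_70 − l_75)/l_65.
This is the probability of reaching 70 but not 75, conditional on being alive at 65: (l_70 − l_75) / l_65.
= (67041 − 54829) / 76104 = 12212 / 76104 = 0.160465.

0.1605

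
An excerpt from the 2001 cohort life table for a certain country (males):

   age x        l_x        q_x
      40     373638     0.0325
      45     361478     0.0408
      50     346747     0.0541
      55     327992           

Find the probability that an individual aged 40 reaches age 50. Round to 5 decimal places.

The conditional survival probability is l_50/l_40 = 346747/373638 = 0.928029.

0.92803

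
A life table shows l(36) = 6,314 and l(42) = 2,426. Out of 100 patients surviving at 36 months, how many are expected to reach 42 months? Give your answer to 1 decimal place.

The relevant probability is 2,426/6,314 = 0.384226.
Expected number = 100 × 0.384226 = 38.4.

38.4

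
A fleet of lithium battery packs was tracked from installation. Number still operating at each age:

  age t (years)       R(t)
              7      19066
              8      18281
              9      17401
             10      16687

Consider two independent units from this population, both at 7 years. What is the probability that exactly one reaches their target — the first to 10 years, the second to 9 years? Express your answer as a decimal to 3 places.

p₁ = R(10)/R(7) = 16687/19066 = 0.875223; p₂ = R(9)/R(7) = 17401/19066 = 0.912672.
P(exactly one) = p₁(1−p₂) + (1−p₁)p₂ = 0.076431 + 0.113880 = 0.190312.

0.190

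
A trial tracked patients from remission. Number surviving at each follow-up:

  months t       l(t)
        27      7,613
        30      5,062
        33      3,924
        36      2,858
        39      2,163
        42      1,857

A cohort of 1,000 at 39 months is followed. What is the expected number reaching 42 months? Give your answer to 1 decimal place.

858.5

The relevant probability is 1,857/2,163 = 0.858530.
Expected number = 1,000 × 0.858530 = 858.5.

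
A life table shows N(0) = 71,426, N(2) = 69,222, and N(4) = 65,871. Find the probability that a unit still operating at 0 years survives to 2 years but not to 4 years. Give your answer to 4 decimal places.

This is the probability of reaching 2 but not 4, conditional on being operational at 0: (N(2) − N(4)) / N(0).
= (69,222 − 65,871) / 71,426 = 3,351 / 71,426 = 0.046916.

0.0469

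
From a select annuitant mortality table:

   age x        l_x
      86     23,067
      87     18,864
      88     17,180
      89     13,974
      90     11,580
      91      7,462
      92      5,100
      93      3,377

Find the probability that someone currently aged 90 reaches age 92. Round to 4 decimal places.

We want 2p90 = l_92/l_90.
The conditional survival probability is l_92/l_90 = 5,100/11,580 = 0.440415.

0.4404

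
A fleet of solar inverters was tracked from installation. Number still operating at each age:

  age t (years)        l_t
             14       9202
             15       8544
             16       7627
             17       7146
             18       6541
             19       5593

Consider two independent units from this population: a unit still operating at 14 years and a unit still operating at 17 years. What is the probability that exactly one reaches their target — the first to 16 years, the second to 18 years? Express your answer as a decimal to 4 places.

p₁ = l_16/l_14 = 7627/9202 = 0.828842; p₂ = l_18/l_17 = 6541/7146 = 0.915337.
P(exactly one) = p₁(1−p₂) + (1−p₁)p₂ = 0.070172 + 0.156667 = 0.226840.

0.2268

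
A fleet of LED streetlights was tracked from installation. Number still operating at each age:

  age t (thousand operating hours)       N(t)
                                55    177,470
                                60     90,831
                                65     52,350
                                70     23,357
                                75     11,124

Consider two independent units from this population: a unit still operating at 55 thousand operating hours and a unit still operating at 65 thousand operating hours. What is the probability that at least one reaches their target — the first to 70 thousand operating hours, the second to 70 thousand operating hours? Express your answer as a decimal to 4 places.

0.5191

p₁ = N(70)/N(55) = 23,357/177,470 = 0.131611; p₂ = N(70)/N(65) = 23,357/52,350 = 0.446170.
P(at least one) = 1 − (1−p₁)(1−p₂) = 1 − 0.868389 × 0.553830 = 0.519060.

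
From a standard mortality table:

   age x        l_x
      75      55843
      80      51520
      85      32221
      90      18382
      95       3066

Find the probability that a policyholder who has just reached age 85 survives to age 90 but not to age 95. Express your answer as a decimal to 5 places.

We want 5|5q85 = (l_90 − l_95)/l_85.
This is the probability of reaching 90 but not 95, conditional on being alive at 85: (l_90 − l_95) / l_85.
= (18382 − 3066) / 32221 = 15316 / 32221 = 0.475342.

0.47534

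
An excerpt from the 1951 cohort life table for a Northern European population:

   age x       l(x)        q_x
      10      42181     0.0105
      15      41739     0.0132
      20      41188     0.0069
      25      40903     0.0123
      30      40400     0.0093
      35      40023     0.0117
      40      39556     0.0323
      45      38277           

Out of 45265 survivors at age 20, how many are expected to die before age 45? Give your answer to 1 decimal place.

The relevant probability is 1 − 38277/41188 = 0.070676.
Expected number = 45265 × 0.070676 = 3199.1.

3199.1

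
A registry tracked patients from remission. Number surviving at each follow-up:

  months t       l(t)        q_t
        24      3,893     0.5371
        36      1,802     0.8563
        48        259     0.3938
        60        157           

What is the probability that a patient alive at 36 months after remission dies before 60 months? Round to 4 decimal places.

0.9129

P(die before 60 | alive at 36) = 1 − l(60)/l(36) = 1 − 157/1,802 = (1,645)/1,802 = 0.912875.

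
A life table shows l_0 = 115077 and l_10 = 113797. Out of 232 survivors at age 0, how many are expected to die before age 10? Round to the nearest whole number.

3

The relevant probability is 1 − 113797/115077 = 0.011123.
Expected number = 232 × 0.011123 = 3.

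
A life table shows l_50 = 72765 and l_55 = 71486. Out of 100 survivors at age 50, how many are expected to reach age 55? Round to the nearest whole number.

The relevant probability is 71486/72765 = 0.982423.
Expected number = 100 × 0.982423 = 98.

98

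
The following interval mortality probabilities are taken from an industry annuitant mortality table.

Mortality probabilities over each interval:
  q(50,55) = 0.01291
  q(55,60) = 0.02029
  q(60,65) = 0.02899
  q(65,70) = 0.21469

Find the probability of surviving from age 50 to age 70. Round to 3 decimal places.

0.737

The overall survival probability is (1 − 0.01291) × (1 − 0.02029) × (1 − 0.02899) × (1 − 0.21469).
= 0.98709 × 0.97971 × 0.97101 × 0.78531 = 0.737427.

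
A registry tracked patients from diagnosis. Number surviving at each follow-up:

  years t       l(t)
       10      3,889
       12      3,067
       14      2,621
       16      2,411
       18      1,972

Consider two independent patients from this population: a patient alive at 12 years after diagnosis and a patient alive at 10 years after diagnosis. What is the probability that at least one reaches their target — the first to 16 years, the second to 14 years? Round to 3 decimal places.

p₁ = l(16)/l(12) = 2,411/3,067 = 0.786110; p₂ = l(14)/l(10) = 2,621/3,889 = 0.673952.
P(at least one) = 1 − (1−p₁)(1−p₂) = 1 − 0.213890 × 0.326048 = 0.930262.

0.930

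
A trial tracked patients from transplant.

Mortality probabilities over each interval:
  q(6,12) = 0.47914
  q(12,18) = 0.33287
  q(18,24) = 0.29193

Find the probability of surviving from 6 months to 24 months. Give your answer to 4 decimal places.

P(survive 6→24) = (1 − 0.47914) × (1 − 0.33287) × (1 − 0.29193).
= 0.52086 × 0.66713 × 0.70807 = 0.246041.

0.2460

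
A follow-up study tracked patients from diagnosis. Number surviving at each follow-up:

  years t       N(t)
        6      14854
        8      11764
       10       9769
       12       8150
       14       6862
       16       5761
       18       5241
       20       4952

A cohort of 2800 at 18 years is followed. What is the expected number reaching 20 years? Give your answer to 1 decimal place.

The relevant probability is 4952/5241 = 0.944858.
Expected number = 2800 × 0.944858 = 2645.6.

2645.6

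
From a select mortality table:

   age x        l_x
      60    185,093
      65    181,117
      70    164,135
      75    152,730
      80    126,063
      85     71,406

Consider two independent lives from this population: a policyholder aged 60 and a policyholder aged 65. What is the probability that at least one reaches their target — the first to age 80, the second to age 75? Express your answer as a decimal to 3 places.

0.950

p₁ = l_80/l_60 = 126,063/185,093 = 0.681079; p₂ = l_75/l_65 = 152,730/181,117 = 0.843267.
P(at least one) = 1 − (1−p₁)(1−p₂) = 1 − 0.318921 × 0.156733 = 0.950015.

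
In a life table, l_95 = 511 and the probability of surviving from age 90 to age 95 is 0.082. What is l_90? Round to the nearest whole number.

6232

l_90 = l_95 / p = 511 / 0.082 = 6232.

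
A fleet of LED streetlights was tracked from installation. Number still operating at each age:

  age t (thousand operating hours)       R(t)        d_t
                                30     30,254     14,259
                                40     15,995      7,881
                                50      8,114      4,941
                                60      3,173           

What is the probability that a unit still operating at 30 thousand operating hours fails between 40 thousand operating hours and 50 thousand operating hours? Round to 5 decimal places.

0.26049

This is the probability of reaching 40 but not 50, conditional on being operational at 30: (R(40) − R(50)) / R(30).
= (15,995 − 8,114) / 30,254 = 7,881 / 30,254 = 0.260494.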